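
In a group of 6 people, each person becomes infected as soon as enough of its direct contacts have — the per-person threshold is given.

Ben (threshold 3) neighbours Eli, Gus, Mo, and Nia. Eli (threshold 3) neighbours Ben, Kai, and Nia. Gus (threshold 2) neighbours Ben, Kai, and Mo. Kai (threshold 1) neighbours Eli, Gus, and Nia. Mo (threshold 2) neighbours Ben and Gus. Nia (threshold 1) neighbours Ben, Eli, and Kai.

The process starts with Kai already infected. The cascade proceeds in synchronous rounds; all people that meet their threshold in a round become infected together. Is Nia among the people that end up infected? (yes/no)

yes

Round 1 — Kai becomes infected (initial).
Round 2 — checking thresholds:
  Eli: 1 of 3 neighbours < 3, below threshold.
  Gus: 1 of 3 neighbours < 2, below threshold.
  Nia: 1 of 3 neighbours ≥ 1, becomes infected.
Round 3 — no new infections; cascade stops.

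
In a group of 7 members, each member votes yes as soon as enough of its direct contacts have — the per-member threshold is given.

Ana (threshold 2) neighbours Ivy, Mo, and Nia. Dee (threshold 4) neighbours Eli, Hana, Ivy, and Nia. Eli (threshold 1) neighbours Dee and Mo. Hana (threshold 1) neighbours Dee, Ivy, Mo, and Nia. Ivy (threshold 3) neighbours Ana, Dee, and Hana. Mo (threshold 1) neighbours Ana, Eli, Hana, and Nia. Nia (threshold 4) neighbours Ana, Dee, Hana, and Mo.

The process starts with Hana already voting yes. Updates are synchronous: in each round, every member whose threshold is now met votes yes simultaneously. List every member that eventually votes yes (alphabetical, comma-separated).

Eli, Hana, Mo

Round 1 — Hana votes yes (initial).
Round 2 — checking thresholds:
  Dee: 1 of 4 neighbours < 4, not yet.
  Ivy: 1 of 3 neighbours < 3, not yet.
  Mo: 1 of 4 neighbours ≥ 1, votes yes.
  Nia: 1 of 4 neighbours < 4, not yet.
Round 3 — checking thresholds:
  Ana: 1 of 3 neighbours < 2, not yet.
  Dee: 1 of 4 neighbours < 4, not yet.
  Eli: 1 of 2 neighbours ≥ 1, votes yes.
  Ivy: 1 of 3 neighbours < 3, not yet.
  Nia: 2 of 4 neighbours < 4, not yet.
Round 4 — no new yes votes; cascade stops.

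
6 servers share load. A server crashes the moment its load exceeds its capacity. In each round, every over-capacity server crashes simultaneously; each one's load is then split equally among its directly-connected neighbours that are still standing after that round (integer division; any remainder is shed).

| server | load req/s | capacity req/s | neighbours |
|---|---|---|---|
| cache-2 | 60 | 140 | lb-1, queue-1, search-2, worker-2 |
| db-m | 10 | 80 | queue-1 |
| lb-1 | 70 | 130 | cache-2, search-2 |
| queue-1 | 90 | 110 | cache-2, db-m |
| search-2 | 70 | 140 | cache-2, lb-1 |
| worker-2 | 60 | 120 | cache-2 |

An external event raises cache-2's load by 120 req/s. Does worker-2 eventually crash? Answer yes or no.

no

Round 1 — cache-2 at 180 > 140. cache-2 crashes.
  cache-2 sheds 180 req/s to lb-1, queue-1, search-2, worker-2: 45 each.
    lb-1: 70+45 = 115 ≤ 130
    queue-1: 90+45 = 135 > 110
    search-2: 70+45 = 115 ≤ 140
    worker-2: 60+45 = 105 ≤ 120
Round 2 — queue-1 crashes.
  queue-1 sheds 135 req/s to db-m: 135 each.
    db-m: 10+135 = 145 > 80
Round 3 — db-m crashes.
  db-m sheds 145 req/s: no online neighbours, lost.
No further crashes.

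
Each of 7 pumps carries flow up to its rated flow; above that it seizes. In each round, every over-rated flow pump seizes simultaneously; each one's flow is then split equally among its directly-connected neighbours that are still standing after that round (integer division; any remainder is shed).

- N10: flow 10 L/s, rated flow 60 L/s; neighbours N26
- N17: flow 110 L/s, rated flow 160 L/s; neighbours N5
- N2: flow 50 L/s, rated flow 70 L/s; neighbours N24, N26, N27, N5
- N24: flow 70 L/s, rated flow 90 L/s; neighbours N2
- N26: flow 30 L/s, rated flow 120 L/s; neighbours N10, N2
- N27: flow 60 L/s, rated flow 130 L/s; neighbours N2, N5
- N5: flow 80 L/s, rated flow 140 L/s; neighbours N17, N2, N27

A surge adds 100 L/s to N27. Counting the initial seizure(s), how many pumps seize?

Round 1 — N27 at 160 > 130. N27 seizes.
  N27 sheds 160 L/s to N2, N5: 80 each.
    N2: 50+80 = 130 > 70
    N5: 80+80 = 160 > 140
Round 2 — N2, N5 seize.
  N2 sheds 130 L/s to N24, N26: 65 each.
    N24: 70+65 = 135 > 90
    N26: 30+65 = 95 ≤ 120
  N5 sheds 160 L/s to N17: 160 each.
    N17: 110+160 = 270 > 160
Round 3 — N17, N24 seize.
  N17 sheds 270 L/s: no online neighbours, lost.
  N24 sheds 135 L/s: no online neighbours, lost.
No further seizures.

5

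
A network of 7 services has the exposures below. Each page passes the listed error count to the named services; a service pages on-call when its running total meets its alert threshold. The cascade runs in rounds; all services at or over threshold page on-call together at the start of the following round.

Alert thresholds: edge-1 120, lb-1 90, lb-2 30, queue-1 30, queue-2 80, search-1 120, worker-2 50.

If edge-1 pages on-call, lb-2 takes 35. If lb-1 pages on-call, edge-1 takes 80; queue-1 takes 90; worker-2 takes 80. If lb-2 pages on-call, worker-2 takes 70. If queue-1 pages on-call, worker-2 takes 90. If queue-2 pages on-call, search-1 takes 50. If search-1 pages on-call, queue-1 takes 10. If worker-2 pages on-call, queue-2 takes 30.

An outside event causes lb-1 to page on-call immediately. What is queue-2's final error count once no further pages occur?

30

Round 1 — lb-1 pages on-call (initial).
  edge-1: +80 → 80 < 120
  queue-1: +90 → 90 ≥ 30
  worker-2: +80 → 80 ≥ 50
Round 2 — queue-1, worker-2 page on-call.
  queue-2: +30 → 30 < 80
No further pages.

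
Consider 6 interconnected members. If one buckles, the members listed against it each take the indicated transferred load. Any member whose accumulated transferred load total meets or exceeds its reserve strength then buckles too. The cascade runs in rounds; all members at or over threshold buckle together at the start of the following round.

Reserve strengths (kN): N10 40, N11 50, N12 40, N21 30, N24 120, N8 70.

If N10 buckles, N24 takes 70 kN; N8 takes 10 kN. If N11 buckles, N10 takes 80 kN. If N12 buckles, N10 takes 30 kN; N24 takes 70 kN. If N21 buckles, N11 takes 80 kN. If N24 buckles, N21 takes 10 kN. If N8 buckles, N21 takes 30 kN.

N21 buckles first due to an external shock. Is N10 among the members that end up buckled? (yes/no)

Round 1 — N21 buckles (initial).
  N11: +80 → 80 ≥ 50
Round 2 — N11 buckles.
  N10: +80 → 80 ≥ 40
Round 3 — N10 buckles.
  N24: +70 → 70 < 120
  N8: +10 → 10 < 70
No further bucklings.

yes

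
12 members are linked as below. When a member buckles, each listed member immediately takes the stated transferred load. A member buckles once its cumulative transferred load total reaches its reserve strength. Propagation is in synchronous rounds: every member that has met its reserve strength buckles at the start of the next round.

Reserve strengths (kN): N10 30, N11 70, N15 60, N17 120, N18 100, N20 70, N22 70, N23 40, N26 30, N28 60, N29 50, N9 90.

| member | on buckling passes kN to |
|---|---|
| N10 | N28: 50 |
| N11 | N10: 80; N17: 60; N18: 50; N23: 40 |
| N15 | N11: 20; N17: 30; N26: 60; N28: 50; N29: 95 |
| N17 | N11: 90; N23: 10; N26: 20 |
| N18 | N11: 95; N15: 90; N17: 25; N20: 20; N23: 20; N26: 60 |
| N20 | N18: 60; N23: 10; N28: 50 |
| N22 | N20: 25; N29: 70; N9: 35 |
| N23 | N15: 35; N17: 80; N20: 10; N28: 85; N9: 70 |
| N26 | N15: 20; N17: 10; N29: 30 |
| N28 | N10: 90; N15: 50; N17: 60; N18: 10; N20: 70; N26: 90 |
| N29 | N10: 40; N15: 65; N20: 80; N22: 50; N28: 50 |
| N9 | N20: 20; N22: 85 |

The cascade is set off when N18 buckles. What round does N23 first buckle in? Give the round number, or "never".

Round 1 — N18 buckles (initial).
  N11: +95 → 95 ≥ 70
  N15: +90 → 90 ≥ 60
  N17: +25 → 25 < 120
  N20: +20 → 20 < 70
  N23: +20 → 20 < 40
  N26: +60 → 60 ≥ 30
Round 2 — N11, N15, N26 buckle.
  N10: +80 → 80 ≥ 30
  N17: +60+30+10 → 125 ≥ 120
  N23: +40 → 60 ≥ 40
  N28: +50 → 50 < 60
  N29: +95+30 → 125 ≥ 50
Round 3 — N10, N17, N23, N29 buckle.
  N20: +10+80 → 110 ≥ 70
  N22: +50 → 50 < 70
  N28: +50+85+50 → 235 ≥ 60
  N9: +70 → 70 < 90
Round 4 — N20, N28 buckle.
No further bucklings.

3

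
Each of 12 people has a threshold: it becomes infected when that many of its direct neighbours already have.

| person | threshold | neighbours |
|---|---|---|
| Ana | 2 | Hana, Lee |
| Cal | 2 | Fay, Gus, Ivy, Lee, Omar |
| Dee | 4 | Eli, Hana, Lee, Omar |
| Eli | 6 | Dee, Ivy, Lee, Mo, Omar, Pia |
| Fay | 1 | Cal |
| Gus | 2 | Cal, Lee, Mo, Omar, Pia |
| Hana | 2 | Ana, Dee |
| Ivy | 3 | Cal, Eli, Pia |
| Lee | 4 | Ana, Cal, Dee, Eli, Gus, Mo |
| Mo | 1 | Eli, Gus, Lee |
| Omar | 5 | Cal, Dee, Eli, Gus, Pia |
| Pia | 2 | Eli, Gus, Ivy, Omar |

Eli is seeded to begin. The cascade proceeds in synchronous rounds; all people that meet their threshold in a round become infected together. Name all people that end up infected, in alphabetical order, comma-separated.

Eli, Mo

Round 1 — Eli becomes infected (initial).
Round 2 — checking thresholds:
  Dee: 1 of 4 neighbours < 4, not yet.
  Ivy: 1 of 3 neighbours < 3, not yet.
  Lee: 1 of 6 neighbours < 4, not yet.
  Mo: 1 of 3 neighbours ≥ 1, becomes infected.
  Omar: 1 of 5 neighbours < 5, not yet.
  Pia: 1 of 4 neighbours < 2, not yet.
Round 3 — no new infections; cascade stops.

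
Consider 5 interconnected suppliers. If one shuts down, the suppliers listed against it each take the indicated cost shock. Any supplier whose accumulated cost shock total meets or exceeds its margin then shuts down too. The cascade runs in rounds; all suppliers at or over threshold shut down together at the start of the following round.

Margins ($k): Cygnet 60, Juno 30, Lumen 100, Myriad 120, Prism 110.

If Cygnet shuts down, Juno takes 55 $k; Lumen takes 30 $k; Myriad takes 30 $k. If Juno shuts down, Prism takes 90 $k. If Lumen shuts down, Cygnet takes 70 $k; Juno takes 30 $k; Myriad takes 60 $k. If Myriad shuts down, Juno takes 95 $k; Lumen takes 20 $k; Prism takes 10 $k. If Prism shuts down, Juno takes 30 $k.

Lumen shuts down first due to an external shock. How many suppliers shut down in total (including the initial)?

3

Round 1 — Lumen shuts down (initial).
  Cygnet: +70 → 70 ≥ 60
  Juno: +30 → 30 ≥ 30
  Myriad: +60 → 60 < 120
Round 2 — Cygnet, Juno shut down.
  Myriad: +30 → 90 < 120
  Prism: +90 → 90 < 110
No further shutdowns.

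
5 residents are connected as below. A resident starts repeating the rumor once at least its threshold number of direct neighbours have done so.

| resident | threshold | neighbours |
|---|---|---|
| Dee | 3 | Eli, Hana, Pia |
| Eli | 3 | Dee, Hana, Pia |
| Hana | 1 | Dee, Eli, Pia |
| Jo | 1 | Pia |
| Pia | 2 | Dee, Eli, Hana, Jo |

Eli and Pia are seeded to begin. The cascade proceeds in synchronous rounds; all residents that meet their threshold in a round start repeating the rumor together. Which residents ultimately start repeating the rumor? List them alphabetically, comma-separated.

Round 1 — Eli, Pia start repeating the rumor (initial).
Round 2 — checking thresholds:
  Dee: 2 of 3 neighbours < 3, below threshold.
  Hana: 2 of 3 neighbours ≥ 1, starts repeating the rumor.
  Jo: 1 of 1 neighbours ≥ 1, starts repeating the rumor.
Round 3 — checking thresholds:
  Dee: 3 of 3 neighbours ≥ 3, starts repeating the rumor.
Round 4 — no new spreads; cascade stops.

Dee, Eli, Hana, Jo, Pia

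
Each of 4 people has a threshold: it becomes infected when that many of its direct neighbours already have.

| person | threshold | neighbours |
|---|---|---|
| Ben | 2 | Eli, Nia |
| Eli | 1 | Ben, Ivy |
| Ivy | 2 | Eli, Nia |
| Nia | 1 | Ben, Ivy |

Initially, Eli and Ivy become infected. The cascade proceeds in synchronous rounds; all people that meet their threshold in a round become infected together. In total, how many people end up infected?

Round 1 — Eli, Ivy become infected (initial).
Round 2 — checking thresholds:
  Ben: 1 of 2 neighbours < 2, below threshold.
  Nia: 1 of 2 neighbours ≥ 1, becomes infected.
Round 3 — checking thresholds:
  Ben: 2 of 2 neighbours ≥ 2, becomes infected.
Round 4 — no new infections; cascade stops.

4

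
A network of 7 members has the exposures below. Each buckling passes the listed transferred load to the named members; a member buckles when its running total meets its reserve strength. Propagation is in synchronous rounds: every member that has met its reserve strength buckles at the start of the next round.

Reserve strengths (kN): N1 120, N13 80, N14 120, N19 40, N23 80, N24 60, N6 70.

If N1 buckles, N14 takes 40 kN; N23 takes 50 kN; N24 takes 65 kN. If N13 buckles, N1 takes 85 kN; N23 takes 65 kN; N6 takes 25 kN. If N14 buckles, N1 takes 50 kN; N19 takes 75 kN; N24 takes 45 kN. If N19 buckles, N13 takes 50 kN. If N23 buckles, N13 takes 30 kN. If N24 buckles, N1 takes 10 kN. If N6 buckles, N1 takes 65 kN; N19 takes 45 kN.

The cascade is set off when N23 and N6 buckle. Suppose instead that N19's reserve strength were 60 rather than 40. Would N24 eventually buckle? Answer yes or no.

no

With N19's reserve strength at 60:
Round 1 — N23, N6 buckle (initial).
  N1: +65 → 65 < 120
  N13: +30 → 30 < 80
  N19: +45 → 45 < 60
No further bucklings.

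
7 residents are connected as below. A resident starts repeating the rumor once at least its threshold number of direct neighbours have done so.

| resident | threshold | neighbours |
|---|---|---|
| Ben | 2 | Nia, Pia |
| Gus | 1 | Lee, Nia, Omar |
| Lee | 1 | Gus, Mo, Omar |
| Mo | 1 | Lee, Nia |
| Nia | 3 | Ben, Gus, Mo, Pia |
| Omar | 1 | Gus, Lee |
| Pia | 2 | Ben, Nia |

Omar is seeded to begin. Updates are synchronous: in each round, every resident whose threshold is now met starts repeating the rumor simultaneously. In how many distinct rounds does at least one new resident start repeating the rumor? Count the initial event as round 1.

Round 1 — Omar starts repeating the rumor (initial).
Round 2 — checking thresholds:
  Gus: 1 of 3 neighbours ≥ 1, starts repeating the rumor.
  Lee: 1 of 3 neighbours ≥ 1, starts repeating the rumor.
Round 3 — checking thresholds:
  Mo: 1 of 2 neighbours ≥ 1, starts repeating the rumor.
  Nia: 1 of 4 neighbours < 3, holds.
Round 4 — no new spreads; cascade stops.

3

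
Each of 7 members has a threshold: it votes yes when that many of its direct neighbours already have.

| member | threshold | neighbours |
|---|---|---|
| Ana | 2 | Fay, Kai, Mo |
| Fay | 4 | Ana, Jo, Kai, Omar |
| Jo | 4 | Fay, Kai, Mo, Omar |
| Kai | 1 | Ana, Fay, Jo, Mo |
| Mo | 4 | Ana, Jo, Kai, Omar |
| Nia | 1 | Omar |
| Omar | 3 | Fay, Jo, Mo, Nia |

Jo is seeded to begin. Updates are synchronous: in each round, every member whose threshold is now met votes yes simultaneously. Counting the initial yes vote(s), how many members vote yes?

2

Round 1 — Jo votes yes (initial).
Round 2 — checking thresholds:
  Fay: 1 of 4 neighbours < 4, below threshold.
  Kai: 1 of 4 neighbours ≥ 1, votes yes.
  Mo: 1 of 4 neighbours < 4, below threshold.
  Omar: 1 of 4 neighbours < 3, below threshold.
Round 3 — no new yes votes; cascade stops.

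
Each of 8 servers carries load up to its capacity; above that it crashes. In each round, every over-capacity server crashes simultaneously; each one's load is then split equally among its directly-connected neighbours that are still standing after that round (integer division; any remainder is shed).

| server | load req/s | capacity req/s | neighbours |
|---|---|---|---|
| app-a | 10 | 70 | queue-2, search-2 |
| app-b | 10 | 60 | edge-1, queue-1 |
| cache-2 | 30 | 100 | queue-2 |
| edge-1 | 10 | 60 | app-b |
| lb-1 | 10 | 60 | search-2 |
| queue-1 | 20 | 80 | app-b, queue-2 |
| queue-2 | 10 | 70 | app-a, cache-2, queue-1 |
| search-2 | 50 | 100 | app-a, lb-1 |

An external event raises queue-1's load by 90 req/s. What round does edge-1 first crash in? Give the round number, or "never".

3

Round 1 — queue-1 at 110 > 80. queue-1 crashes.
  queue-1 sheds 110 req/s to app-b, queue-2: 55 each.
    app-b: 10+55 = 65 > 60
    queue-2: 10+55 = 65 ≤ 70
Round 2 — app-b crashes.
  app-b sheds 65 req/s to edge-1: 65 each.
    edge-1: 10+65 = 75 > 60
Round 3 — edge-1 crashes.
  edge-1 sheds 75 req/s: no online neighbours, lost.
No further crashes.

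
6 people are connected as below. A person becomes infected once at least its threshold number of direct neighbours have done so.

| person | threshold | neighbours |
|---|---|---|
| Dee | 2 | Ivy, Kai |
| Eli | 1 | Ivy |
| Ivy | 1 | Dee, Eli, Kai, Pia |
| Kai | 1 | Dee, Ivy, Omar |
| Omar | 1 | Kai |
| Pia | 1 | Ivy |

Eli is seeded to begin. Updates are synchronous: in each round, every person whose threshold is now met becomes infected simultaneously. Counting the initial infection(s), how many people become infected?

6

Round 1 — Eli becomes infected (initial).
Round 2 — checking thresholds:
  Ivy: 1 of 4 neighbours ≥ 1, becomes infected.
Round 3 — checking thresholds:
  Dee: 1 of 2 neighbours < 2, holds.
  Kai: 1 of 3 neighbours ≥ 1, becomes infected.
  Pia: 1 of 1 neighbours ≥ 1, becomes infected.
Round 4 — checking thresholds:
  Dee: 2 of 2 neighbours ≥ 2, becomes infected.
  Omar: 1 of 1 neighbours ≥ 1, becomes infected.
Round 5 — no new infections; cascade stops.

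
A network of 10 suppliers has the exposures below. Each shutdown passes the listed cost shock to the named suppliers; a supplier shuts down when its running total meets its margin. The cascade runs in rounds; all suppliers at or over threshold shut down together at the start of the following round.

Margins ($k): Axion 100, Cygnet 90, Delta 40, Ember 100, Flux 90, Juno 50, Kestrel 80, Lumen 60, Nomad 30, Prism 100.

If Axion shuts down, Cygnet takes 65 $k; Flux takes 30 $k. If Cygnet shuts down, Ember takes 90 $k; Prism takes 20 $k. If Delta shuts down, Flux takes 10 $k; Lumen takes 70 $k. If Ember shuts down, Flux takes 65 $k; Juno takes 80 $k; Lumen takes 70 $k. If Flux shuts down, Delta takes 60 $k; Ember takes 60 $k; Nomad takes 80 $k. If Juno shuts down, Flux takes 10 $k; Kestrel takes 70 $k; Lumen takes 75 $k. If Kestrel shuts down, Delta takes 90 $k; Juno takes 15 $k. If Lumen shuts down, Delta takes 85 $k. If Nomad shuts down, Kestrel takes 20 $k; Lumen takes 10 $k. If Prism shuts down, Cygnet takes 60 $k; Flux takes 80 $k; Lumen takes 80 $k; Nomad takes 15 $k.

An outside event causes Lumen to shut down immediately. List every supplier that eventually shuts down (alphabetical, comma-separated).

Round 1 — Lumen shuts down (initial).
  Delta: +85 → 85 ≥ 40
Round 2 — Delta shuts down.
  Flux: +10 → 10 < 90
No further shutdowns.

Delta, Lumen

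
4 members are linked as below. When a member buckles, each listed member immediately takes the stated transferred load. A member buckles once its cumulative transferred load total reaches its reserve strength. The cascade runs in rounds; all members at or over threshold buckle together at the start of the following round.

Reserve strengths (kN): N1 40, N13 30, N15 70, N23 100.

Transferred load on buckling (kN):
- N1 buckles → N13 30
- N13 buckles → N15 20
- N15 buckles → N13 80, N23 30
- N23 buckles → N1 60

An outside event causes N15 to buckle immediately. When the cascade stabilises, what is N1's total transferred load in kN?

Round 1 — N15 buckles (initial).
  N13: +80 → 80 ≥ 30
  N23: +30 → 30 < 100
Round 2 — N13 buckles.
No further bucklings.

0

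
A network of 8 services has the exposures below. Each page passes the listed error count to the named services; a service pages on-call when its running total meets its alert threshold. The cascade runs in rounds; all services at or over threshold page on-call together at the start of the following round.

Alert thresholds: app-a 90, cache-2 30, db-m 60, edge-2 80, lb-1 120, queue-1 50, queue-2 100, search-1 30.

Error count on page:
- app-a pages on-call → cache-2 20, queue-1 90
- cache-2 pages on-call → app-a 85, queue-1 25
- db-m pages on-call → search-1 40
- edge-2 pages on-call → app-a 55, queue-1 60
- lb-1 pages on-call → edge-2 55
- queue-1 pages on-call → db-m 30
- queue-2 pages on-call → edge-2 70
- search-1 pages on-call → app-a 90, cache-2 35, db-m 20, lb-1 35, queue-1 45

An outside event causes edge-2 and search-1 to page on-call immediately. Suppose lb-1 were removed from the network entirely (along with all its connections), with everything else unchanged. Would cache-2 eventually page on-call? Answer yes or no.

yes

With lb-1 removed:
Round 1 — edge-2, search-1 page on-call (initial).
  app-a: +55+90 → 145 ≥ 90
  cache-2: +35 → 35 ≥ 30
  db-m: +20 → 20 < 60
  queue-1: +60+45 → 105 ≥ 50
Round 2 — app-a, cache-2, queue-1 page on-call.
  db-m: +30 → 50 < 60
No further pages.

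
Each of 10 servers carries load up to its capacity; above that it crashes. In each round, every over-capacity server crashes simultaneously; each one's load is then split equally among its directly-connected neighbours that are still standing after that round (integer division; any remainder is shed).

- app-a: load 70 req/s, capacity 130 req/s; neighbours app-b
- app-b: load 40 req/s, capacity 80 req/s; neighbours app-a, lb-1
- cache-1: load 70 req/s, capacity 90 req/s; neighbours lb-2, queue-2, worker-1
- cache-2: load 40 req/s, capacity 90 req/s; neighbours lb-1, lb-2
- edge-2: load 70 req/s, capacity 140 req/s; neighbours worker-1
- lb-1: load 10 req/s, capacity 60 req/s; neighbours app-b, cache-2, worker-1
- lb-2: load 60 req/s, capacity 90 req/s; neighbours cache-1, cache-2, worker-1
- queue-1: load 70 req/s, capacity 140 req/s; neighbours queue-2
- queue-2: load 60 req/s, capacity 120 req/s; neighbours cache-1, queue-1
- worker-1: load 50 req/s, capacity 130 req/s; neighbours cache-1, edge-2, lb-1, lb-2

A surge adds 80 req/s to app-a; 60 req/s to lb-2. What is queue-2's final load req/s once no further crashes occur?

Round 1 — app-a at 150 > 130; lb-2 at 120 > 90. app-a, lb-2 crash.
  app-a sheds 150 req/s to app-b: 150 each.
    app-b: 40+150 = 190 > 80
  lb-2 sheds 120 req/s to cache-1, cache-2, worker-1: 40 each.
    cache-1: 70+40 = 110 > 90
    cache-2: 40+40 = 80 ≤ 90
    worker-1: 50+40 = 90 ≤ 130
Round 2 — app-b, cache-1 crash.
  app-b sheds 190 req/s to lb-1: 190 each.
    lb-1: 10+190 = 200 > 60
  cache-1 sheds 110 req/s to queue-2, worker-1: 55 each.
    queue-2: 60+55 = 115 ≤ 120
    worker-1: 90+55 = 145 > 130
Round 3 — lb-1, worker-1 crash.
  lb-1 sheds 200 req/s to cache-2: 200 each.
    cache-2: 80+200 = 280 > 90
  worker-1 sheds 145 req/s to edge-2: 145 each.
    edge-2: 70+145 = 215 > 140
Round 4 — cache-2, edge-2 crash.
  cache-2 sheds 280 req/s: no online neighbours, lost.
  edge-2 sheds 215 req/s: no online neighbours, lost.
No further crashes.

115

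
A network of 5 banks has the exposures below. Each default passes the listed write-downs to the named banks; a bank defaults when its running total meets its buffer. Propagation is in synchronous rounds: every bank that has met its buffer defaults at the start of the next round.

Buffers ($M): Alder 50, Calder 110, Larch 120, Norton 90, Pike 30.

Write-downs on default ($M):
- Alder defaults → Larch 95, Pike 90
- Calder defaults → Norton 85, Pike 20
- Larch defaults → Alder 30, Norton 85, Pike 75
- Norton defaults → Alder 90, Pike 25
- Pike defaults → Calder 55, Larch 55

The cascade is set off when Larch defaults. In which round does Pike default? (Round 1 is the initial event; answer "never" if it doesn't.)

2

Round 1 — Larch defaults (initial).
  Alder: +30 → 30 < 50
  Norton: +85 → 85 < 90
  Pike: +75 → 75 ≥ 30
Round 2 — Pike defaults.
  Calder: +55 → 55 < 110
No further defaults.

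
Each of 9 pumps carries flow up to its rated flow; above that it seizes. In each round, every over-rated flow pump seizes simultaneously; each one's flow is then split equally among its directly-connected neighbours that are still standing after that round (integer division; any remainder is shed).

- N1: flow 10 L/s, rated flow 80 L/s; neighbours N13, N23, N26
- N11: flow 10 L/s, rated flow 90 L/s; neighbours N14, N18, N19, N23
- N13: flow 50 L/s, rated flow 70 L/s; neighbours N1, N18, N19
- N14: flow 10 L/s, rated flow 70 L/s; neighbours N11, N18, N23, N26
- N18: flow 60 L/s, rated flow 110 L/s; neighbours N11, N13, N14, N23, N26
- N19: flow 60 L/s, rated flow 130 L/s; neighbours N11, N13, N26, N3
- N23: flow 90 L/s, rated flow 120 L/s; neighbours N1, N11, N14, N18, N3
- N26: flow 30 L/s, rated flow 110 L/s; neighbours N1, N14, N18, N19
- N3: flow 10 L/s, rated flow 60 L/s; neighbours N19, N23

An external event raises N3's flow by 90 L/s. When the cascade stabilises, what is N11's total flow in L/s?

45

Round 1 — N3 at 100 > 60. N3 seizes.
  N3 sheds 100 L/s to N19, N23: 50 each.
    N19: 60+50 = 110 ≤ 130
    N23: 90+50 = 140 > 120
Round 2 — N23 seizes.
  N23 sheds 140 L/s to N1, N11, N14, N18: 35 each.
    N1: 10+35 = 45 ≤ 80
    N11: 10+35 = 45 ≤ 90
    N14: 10+35 = 45 ≤ 70
    N18: 60+35 = 95 ≤ 110
No further seizures.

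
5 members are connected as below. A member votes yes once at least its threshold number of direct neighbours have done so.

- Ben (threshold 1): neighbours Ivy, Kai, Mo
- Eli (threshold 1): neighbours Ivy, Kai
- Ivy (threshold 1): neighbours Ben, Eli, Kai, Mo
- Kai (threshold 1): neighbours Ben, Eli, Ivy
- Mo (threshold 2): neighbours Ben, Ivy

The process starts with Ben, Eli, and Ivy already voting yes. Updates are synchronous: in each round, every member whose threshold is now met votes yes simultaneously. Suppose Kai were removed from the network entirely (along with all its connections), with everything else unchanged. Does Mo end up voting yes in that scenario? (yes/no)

With Kai removed:
Round 1 — Ben, Eli, Ivy vote yes (initial).
Round 2 — checking thresholds:
  Mo: 2 of 2 neighbours ≥ 2, votes yes.
Round 3 — no new yes votes; cascade stops.

yes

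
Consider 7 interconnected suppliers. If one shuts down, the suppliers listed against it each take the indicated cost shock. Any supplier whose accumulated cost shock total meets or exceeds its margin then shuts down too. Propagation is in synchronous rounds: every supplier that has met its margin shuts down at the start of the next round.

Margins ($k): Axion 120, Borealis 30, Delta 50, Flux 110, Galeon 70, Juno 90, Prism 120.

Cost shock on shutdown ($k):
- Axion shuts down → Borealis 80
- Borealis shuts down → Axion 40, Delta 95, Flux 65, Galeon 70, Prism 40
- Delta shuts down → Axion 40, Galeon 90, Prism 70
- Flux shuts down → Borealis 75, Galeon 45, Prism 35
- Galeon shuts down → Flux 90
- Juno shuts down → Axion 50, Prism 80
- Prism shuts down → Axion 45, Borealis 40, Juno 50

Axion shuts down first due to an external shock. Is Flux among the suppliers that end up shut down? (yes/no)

Round 1 — Axion shuts down (initial).
  Borealis: +80 → 80 ≥ 30
Round 2 — Borealis shuts down.
  Delta: +95 → 95 ≥ 50
  Flux: +65 → 65 < 110
  Galeon: +70 → 70 ≥ 70
  Prism: +40 → 40 < 120
Round 3 — Delta, Galeon shut down.
  Flux: +90 → 155 ≥ 110
  Prism: +70 → 110 < 120
Round 4 — Flux shuts down.
  Prism: +35 → 145 ≥ 120
Round 5 — Prism shuts down.
  Juno: +50 → 50 < 90
No further shutdowns.

yes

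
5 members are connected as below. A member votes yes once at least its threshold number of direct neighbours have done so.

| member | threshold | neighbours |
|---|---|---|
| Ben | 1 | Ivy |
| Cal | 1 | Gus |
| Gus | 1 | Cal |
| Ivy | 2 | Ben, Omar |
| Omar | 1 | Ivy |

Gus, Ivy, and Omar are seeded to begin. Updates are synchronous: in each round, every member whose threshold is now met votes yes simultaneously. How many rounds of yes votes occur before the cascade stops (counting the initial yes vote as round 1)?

Round 1 — Gus, Ivy, Omar vote yes (initial).
Round 2 — checking thresholds:
  Ben: 1 of 1 neighbours ≥ 1, votes yes.
  Cal: 1 of 1 neighbours ≥ 1, votes yes.
Round 3 — no new yes votes; cascade stops.

2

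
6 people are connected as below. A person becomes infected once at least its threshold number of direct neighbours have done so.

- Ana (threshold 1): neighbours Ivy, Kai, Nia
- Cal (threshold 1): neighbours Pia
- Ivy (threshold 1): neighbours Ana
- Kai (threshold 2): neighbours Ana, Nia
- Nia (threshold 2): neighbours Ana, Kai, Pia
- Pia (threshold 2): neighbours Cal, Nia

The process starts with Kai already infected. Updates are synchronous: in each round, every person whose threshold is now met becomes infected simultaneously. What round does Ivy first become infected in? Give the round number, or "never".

3

Round 1 — Kai becomes infected (initial).
Round 2 — checking thresholds:
  Ana: 1 of 3 neighbours ≥ 1, becomes infected.
  Nia: 1 of 3 neighbours < 2, holds.
Round 3 — checking thresholds:
  Ivy: 1 of 1 neighbours ≥ 1, becomes infected.
  Nia: 2 of 3 neighbours ≥ 2, becomes infected.
Round 4 — no new infections; cascade stops.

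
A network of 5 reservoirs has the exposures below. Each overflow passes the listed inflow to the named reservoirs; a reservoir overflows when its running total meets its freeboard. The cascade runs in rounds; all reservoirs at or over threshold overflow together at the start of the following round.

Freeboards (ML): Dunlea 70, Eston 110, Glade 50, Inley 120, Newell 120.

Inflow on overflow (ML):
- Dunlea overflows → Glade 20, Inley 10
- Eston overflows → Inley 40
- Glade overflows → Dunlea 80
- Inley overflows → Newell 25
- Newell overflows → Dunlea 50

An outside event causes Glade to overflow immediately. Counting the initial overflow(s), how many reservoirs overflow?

2

Round 1 — Glade overflows (initial).
  Dunlea: +80 → 80 ≥ 70
Round 2 — Dunlea overflows.
  Inley: +10 → 10 < 120
No further overflows.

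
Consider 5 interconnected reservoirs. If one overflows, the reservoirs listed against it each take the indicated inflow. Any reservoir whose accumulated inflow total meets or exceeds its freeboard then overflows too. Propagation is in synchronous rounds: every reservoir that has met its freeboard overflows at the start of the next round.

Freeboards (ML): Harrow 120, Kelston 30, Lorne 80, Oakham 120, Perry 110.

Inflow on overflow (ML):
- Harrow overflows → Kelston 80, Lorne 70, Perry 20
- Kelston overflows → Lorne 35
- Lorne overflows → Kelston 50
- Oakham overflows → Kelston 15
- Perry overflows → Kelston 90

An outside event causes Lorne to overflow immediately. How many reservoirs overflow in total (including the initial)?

2

Round 1 — Lorne overflows (initial).
  Kelston: +50 → 50 ≥ 30
Round 2 — Kelston overflows.
No further overflows.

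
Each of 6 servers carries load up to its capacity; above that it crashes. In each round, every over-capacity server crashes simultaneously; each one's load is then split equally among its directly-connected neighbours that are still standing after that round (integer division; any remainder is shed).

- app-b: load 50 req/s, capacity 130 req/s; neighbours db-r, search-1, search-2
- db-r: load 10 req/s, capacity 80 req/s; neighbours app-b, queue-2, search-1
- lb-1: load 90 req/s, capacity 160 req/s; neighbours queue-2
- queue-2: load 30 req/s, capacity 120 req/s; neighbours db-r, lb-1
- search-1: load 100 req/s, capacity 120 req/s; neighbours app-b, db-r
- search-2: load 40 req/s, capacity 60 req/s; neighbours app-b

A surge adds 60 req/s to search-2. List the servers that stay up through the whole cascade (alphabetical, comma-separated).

Round 1 — search-2 at 100 > 60. search-2 crashes.
  search-2 sheds 100 req/s to app-b: 100 each.
    app-b: 50+100 = 150 > 130
Round 2 — app-b crashes.
  app-b sheds 150 req/s to db-r, search-1: 75 each.
    db-r: 10+75 = 85 > 80
    search-1: 100+75 = 175 > 120
Round 3 — db-r, search-1 crash.
  db-r sheds 85 req/s to queue-2: 85 each.
    queue-2: 30+85 = 115 ≤ 120
  search-1 sheds 175 req/s: no online neighbours, lost.
No further crashes.

lb-1, queue-2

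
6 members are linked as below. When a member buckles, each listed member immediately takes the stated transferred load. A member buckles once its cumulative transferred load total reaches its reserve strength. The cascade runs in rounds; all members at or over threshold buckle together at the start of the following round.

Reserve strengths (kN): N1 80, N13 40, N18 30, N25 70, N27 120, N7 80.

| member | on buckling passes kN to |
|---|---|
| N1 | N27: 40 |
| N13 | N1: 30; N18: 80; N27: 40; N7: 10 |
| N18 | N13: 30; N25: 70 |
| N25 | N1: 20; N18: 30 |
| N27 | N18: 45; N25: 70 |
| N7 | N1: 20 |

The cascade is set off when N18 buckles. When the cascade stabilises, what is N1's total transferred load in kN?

20

Round 1 — N18 buckles (initial).
  N13: +30 → 30 < 40
  N25: +70 → 70 ≥ 70
Round 2 — N25 buckles.
  N1: +20 → 20 < 80
No further bucklings.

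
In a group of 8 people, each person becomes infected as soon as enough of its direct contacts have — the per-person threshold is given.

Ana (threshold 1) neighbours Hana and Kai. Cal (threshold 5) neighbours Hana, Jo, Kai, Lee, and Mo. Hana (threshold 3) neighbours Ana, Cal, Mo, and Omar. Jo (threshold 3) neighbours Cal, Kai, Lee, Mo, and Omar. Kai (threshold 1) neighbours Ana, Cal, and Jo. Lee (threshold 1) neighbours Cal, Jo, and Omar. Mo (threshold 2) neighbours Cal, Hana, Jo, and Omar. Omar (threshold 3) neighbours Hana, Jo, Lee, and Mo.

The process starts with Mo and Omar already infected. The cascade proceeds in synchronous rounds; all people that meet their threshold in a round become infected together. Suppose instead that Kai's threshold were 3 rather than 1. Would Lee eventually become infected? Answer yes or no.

yes

With Kai's threshold at 3:
Round 1 — Mo, Omar become infected (initial).
Round 2 — checking thresholds:
  Cal: 1 of 5 neighbours < 5, holds.
  Hana: 2 of 4 neighbours < 3, holds.
  Jo: 2 of 5 neighbours < 3, holds.
  Lee: 1 of 3 neighbours ≥ 1, becomes infected.
Round 3 — checking thresholds:
  Cal: 2 of 5 neighbours < 5, holds.
  Hana: 2 of 4 neighbours < 3, holds.
  Jo: 3 of 5 neighbours ≥ 3, becomes infected.
Round 4 — no new infections; cascade stops.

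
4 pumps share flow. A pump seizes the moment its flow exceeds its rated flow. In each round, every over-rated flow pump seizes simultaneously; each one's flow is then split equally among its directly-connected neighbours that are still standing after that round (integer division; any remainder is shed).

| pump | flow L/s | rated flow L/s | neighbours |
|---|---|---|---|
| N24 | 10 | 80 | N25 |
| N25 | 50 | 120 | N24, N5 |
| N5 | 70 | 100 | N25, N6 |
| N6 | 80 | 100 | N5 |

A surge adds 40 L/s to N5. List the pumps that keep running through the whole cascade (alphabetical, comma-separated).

Round 1 — N5 at 110 > 100. N5 seizes.
  N5 sheds 110 L/s to N25, N6: 55 each.
    N25: 50+55 = 105 ≤ 120
    N6: 80+55 = 135 > 100
Round 2 — N6 seizes.
  N6 sheds 135 L/s: no online neighbours, lost.
No further seizures.

N24, N25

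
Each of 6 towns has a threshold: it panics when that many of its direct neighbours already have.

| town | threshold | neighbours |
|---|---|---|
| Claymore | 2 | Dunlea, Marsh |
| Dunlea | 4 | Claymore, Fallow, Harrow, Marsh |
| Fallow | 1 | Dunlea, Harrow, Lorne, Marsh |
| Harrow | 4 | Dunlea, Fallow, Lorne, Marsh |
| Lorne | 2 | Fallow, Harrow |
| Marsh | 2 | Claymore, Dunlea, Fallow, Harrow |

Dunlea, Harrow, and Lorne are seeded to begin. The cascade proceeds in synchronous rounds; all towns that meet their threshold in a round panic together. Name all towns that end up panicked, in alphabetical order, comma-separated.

Round 1 — Dunlea, Harrow, Lorne panic (initial).
Round 2 — checking thresholds:
  Claymore: 1 of 2 neighbours < 2, below threshold.
  Fallow: 3 of 4 neighbours ≥ 1, panics.
  Marsh: 2 of 4 neighbours ≥ 2, panics.
Round 3 — checking thresholds:
  Claymore: 2 of 2 neighbours ≥ 2, panics.
Round 4 — no new panics; cascade stops.

Claymore, Dunlea, Fallow, Harrow, Lorne, Marsh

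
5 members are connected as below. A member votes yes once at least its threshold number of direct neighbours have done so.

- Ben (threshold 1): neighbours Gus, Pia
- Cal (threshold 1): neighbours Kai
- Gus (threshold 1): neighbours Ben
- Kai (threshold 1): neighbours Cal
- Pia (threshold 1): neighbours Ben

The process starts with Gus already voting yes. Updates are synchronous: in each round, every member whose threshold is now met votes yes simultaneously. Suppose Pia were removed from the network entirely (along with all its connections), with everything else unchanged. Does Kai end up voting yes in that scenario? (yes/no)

no

With Pia removed:
Round 1 — Gus votes yes (initial).
Round 2 — checking thresholds:
  Ben: 1 of 1 neighbours ≥ 1, votes yes.
Round 3 — no new yes votes; cascade stops.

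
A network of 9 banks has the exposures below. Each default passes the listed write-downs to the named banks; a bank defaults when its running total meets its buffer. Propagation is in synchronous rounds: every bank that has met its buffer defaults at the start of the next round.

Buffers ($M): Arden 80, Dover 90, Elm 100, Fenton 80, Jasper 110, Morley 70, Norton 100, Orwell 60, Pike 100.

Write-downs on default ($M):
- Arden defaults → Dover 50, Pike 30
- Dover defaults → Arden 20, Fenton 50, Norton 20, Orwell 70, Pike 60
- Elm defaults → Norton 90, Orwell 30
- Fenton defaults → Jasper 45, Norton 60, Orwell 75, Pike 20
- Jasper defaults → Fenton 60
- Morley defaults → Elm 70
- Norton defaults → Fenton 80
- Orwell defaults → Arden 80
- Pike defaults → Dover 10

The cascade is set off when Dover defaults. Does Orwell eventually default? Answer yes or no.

yes

Round 1 — Dover defaults (initial).
  Arden: +20 → 20 < 80
  Fenton: +50 → 50 < 80
  Norton: +20 → 20 < 100
  Orwell: +70 → 70 ≥ 60
  Pike: +60 → 60 < 100
Round 2 — Orwell defaults.
  Arden: +80 → 100 ≥ 80
Round 3 — Arden defaults.
  Pike: +30 → 90 < 100
No further defaults.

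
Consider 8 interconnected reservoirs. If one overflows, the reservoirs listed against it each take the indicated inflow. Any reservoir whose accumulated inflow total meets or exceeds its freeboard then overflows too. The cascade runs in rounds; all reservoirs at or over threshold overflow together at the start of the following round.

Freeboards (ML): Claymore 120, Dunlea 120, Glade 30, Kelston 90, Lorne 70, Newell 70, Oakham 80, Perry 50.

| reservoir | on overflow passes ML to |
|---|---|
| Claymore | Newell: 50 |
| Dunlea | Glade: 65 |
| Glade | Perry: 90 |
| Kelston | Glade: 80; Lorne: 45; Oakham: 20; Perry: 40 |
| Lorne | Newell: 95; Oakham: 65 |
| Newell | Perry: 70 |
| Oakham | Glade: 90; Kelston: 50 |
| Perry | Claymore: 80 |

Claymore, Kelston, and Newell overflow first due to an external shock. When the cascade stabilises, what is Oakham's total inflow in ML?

20

Round 1 — Claymore, Kelston, Newell overflow (initial).
  Glade: +80 → 80 ≥ 30
  Lorne: +45 → 45 < 70
  Oakham: +20 → 20 < 80
  Perry: +40+70 → 110 ≥ 50
Round 2 — Glade, Perry overflow.
No further overflows.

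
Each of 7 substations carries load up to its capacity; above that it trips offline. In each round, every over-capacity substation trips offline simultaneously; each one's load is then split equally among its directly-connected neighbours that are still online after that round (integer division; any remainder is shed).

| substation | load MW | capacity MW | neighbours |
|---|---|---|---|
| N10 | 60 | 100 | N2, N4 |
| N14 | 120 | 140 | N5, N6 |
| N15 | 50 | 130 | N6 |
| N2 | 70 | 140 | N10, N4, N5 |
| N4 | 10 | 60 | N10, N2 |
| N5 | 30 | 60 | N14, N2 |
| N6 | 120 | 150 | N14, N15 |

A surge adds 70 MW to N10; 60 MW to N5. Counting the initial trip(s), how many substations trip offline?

Round 1 — N10 at 130 > 100; N5 at 90 > 60. N10, N5 trip offline.
  N10 sheds 130 MW to N2, N4: 65 each.
    N2: 70+65 = 135 ≤ 140
    N4: 10+65 = 75 > 60
  N5 sheds 90 MW to N14, N2: 45 each.
    N14: 120+45 = 165 > 140
    N2: 135+45 = 180 > 140
Round 2 — N14, N2, N4 trip offline.
  N14 sheds 165 MW to N6: 165 each.
    N6: 120+165 = 285 > 150
  N2 sheds 180 MW: no online neighbours, lost.
  N4 sheds 75 MW: no online neighbours, lost.
Round 3 — N6 trips offline.
  N6 sheds 285 MW to N15: 285 each.
    N15: 50+285 = 335 > 130
Round 4 — N15 trips offline.
  N15 sheds 335 MW: no online neighbours, lost.
No further trips.

7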